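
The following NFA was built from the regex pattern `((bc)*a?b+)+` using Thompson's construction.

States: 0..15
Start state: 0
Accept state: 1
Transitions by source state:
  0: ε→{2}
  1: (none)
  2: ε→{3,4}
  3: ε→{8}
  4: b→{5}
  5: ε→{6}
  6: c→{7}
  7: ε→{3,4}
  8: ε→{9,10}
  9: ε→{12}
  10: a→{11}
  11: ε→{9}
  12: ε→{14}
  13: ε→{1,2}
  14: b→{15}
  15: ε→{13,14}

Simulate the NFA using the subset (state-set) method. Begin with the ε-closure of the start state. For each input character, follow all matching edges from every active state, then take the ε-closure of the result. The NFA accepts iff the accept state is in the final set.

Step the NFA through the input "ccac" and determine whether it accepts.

Answer: REJECT

Steps:
start: ε-closure({0}) = {0,2,3,4,8,9,10,12,14}
'c' @ 1: {}  — state set empty
rest 'cac' ignored (set empty)
final: {}; accept 1 not in set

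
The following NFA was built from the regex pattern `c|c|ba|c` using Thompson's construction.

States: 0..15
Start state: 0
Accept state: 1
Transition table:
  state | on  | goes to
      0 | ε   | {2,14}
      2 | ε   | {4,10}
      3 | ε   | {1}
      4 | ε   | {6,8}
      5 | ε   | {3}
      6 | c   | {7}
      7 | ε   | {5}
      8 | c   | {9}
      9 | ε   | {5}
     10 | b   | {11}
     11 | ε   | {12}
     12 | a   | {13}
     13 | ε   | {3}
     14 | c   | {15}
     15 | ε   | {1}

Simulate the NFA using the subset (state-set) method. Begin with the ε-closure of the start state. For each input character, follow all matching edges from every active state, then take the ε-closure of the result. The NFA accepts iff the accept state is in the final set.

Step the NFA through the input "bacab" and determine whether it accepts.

start: ε-closure({0}) = {0,2,4,6,8,10,14}
'b' @ 1: {11,12}
'a' @ 2: {1,3,13}  (accept∈set)
'c' @ 3: {}  — dead — no transitions
rest 'ab' ignored (set empty)
final: {}; accept 1 not in set

Answer: REJECT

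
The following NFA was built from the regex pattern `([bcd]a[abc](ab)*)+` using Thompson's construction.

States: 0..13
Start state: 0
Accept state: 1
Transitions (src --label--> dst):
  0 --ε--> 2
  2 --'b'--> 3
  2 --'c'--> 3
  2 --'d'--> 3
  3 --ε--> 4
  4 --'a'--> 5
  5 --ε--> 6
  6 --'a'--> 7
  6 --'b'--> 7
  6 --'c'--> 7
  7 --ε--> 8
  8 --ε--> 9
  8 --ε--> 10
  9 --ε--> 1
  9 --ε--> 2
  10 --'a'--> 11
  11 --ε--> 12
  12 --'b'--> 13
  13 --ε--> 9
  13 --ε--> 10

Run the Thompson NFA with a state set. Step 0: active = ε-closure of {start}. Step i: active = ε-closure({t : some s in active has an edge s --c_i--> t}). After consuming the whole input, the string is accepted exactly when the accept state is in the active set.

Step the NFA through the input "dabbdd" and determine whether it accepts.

start: ε-closure({0}) = {0,2}
'd' @ 1: {3,4}
'a' @ 2: {5,6}
'b' @ 3: {1,2,7,8,9,10}  ✓accept
'b' @ 4: {3,4}
'd' @ 5: {}  — state set empty
rest 'd' ignored (set empty)
after full input: {}  (accept=1 not in)

Answer: REJECT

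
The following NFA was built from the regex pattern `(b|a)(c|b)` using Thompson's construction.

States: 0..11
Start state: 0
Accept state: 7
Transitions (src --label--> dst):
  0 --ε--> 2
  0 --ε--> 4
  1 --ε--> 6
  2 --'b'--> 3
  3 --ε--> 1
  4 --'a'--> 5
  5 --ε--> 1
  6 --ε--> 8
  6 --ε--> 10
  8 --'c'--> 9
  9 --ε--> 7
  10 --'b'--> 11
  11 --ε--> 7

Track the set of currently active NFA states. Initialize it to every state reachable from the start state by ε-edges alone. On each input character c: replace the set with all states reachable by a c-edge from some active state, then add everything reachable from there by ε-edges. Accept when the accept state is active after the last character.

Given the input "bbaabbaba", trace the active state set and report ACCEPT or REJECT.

initial (ε-close {0}): {0,2,4}
'b' @ 1: {1,3,6,8,10}
'b' @ 2: {7,11}  (accept∈set)
'a' @ 3: {}  — state set empty
rest 'abbaba' ignored (set empty)
end set {} — state 7 not in

Answer: REJECT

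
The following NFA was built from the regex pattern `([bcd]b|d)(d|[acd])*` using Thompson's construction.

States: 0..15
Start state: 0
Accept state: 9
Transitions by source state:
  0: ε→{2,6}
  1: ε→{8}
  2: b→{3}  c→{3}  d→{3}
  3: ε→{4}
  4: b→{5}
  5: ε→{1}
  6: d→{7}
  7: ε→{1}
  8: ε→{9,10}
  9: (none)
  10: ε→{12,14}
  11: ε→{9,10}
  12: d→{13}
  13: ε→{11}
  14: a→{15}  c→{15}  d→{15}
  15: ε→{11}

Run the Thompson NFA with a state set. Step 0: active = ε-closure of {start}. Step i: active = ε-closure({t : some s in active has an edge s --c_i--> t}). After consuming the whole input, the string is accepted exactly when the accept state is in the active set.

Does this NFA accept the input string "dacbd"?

S₀ = ε-closure({0}) = {0,2,6}
'd' @ 1: {1,3,4,7,8,9,10,12,14}  (accept∈set)
'a' @ 2: {9,10,11,12,14,15}  (accept∈set)
'c' @ 3: {9,10,11,12,14,15}  (accept∈set)
'b' @ 4: {}  — state set empty
rest 'd' ignored (set empty)
end set {} — state 9 not in

Answer: REJECT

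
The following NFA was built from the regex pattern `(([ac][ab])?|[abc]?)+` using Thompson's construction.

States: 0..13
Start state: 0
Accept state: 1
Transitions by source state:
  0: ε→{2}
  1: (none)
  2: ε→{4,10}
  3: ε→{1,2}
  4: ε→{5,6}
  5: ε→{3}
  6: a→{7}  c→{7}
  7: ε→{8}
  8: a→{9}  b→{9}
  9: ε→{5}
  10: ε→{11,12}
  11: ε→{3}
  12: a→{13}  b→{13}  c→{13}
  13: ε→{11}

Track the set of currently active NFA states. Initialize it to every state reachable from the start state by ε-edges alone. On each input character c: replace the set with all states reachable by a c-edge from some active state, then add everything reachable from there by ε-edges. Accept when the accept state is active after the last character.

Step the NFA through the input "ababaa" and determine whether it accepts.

Answer: ACCEPT

Derivation:
initial (ε-close {0}): {0,1,2,3,4,5,6,10,11,12}
'a' @ 1: {1,2,3,4,5,6,7,8,10,11,12,13}  [accepting]
'b' @ 2: {1,2,3,4,5,6,9,10,11,12,13}  [accepting]
'a' @ 3: {1,2,3,4,5,6,7,8,10,11,12,13}  [accepting]
'b' @ 4: {1,2,3,4,5,6,9,10,11,12,13}  [accepting]
'a' @ 5: {1,2,3,4,5,6,7,8,10,11,12,13}  [accepting]
'a' @ 6: {1,2,3,4,5,6,7,8,9,10,11,12,13}  [accepting]
final: {1,2,3,4,5,6,7,8,9,10,11,12,13}; accept 1 in set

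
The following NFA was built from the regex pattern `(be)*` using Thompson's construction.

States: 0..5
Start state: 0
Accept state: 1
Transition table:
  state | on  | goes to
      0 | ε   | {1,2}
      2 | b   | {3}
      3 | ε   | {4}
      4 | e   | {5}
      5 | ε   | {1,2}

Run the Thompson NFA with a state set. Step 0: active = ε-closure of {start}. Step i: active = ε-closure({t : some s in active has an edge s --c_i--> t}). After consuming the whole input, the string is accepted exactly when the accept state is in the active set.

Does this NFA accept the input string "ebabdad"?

initial (ε-close {0}): {0,1,2}
'e' @ 1: {}  — state set empty
rest 'babdad' ignored (set empty)
end set {} — state 1 not in

Answer: REJECT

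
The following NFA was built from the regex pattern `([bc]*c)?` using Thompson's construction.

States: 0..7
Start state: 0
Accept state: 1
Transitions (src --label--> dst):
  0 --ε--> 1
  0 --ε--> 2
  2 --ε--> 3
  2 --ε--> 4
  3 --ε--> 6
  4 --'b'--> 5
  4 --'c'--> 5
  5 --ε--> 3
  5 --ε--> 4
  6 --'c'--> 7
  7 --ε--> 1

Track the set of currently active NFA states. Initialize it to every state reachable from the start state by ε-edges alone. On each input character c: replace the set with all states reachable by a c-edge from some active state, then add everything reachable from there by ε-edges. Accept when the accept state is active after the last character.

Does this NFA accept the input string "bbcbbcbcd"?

S₀ = ε-closure({0}) = {0,1,2,3,4,6}
'b' @ 1: {3,4,5,6}
'b' @ 2: {3,4,5,6}
'c' @ 3: {1,3,4,5,6,7}  ✓accept
'b' @ 4: {3,4,5,6}
'b' @ 5: {3,4,5,6}
'c' @ 6: {1,3,4,5,6,7}  ✓accept
'b' @ 7: {3,4,5,6}
'c' @ 8: {1,3,4,5,6,7}  ✓accept
'd' @ 9: {}  — state set empty
end set {} — state 1 not in

Answer: REJECT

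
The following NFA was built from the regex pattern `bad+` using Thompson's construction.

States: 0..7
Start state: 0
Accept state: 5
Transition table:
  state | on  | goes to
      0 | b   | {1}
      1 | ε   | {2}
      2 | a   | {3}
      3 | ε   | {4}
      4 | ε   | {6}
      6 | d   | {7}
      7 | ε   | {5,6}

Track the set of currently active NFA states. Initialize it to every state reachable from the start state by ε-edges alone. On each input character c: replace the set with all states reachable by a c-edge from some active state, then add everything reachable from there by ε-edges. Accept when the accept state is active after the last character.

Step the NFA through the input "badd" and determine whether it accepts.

S₀ = ε-closure({0}) = {0}
'b' @ 1: {1,2}
'a' @ 2: {3,4,6}
'd' @ 3: {5,6,7}  ✓accept
'd' @ 4: {5,6,7}  ✓accept
after full input: {5,6,7}  (accept=5 in)

Answer: ACCEPT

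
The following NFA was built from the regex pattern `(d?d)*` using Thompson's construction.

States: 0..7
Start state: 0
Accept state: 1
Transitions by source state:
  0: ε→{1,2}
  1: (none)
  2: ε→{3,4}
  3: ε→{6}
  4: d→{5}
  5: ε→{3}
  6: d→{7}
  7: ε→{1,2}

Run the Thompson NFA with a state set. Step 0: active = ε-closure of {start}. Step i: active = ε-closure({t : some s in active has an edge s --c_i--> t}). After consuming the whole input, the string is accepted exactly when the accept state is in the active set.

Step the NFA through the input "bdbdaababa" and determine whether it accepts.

Answer: REJECT

Trace:
S₀ = ε-closure({0}) = {0,1,2,3,4,6}
'b' @ 1: {}  — dead — no transitions
rest 'dbdaababa' ignored (set empty)
final: {}; accept 1 not in set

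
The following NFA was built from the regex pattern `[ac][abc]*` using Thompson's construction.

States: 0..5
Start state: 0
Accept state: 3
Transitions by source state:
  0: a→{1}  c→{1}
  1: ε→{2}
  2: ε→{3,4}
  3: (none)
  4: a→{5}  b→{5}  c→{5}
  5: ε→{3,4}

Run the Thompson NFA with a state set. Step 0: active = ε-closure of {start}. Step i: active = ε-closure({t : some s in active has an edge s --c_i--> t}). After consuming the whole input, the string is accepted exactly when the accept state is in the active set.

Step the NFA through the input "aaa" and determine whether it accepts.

initial (ε-close {0}): {0}
'a' @ 1: {1,2,3,4}  ✓accept
'a' @ 2: {3,4,5}  ✓accept
'a' @ 3: {3,4,5}  ✓accept
final: {3,4,5}; accept 3 in set

Answer: ACCEPT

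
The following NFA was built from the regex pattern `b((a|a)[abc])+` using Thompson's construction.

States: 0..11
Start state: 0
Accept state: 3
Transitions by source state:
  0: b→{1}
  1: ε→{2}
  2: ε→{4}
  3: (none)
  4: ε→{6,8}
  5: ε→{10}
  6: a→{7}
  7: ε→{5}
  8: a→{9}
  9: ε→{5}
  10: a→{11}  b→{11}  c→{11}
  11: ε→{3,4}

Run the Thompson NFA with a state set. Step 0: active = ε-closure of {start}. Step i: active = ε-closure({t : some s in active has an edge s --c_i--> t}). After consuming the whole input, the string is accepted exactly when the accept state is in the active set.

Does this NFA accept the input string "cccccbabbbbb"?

Answer: REJECT

Derivation:
initial (ε-close {0}): {0}
'c' @ 1: {}  — state set empty
rest 'ccccbabbbbb' ignored (set empty)
end set {} — state 3 not in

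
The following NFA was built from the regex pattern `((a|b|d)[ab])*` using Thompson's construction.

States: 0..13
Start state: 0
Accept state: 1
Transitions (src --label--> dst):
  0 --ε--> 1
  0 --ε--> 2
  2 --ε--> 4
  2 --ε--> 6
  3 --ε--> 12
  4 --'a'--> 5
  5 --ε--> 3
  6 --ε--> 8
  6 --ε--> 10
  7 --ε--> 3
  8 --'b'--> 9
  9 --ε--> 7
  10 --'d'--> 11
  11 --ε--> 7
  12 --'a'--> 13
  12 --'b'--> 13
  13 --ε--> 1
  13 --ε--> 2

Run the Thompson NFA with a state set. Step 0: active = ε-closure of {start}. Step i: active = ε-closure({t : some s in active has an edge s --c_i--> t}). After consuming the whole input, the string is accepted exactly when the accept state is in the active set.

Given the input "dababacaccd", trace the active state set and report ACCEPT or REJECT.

start: ε-closure({0}) = {0,1,2,4,6,8,10}
'd' @ 1: {3,7,11,12}
'a' @ 2: {1,2,4,6,8,10,13}  (accept∈set)
'b' @ 3: {3,7,9,12}
'a' @ 4: {1,2,4,6,8,10,13}  (accept∈set)
'b' @ 5: {3,7,9,12}
'a' @ 6: {1,2,4,6,8,10,13}  (accept∈set)
'c' @ 7: {}  — no active states
rest 'accd' ignored (set empty)
after full input: {}  (accept=1 not in)

Answer: REJECT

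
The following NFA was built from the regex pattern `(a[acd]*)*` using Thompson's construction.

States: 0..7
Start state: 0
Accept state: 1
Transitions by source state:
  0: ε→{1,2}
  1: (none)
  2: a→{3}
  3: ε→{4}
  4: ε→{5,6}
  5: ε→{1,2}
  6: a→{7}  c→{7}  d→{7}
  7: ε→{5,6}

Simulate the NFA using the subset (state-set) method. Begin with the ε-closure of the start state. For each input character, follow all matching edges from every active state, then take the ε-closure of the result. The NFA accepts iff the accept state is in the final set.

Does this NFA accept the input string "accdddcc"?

Answer: ACCEPT

Steps:
S₀ = ε-closure({0}) = {0,1,2}
'a' @ 1: {1,2,3,4,5,6}  ✓accept
'c' @ 2: {1,2,5,6,7}  ✓accept
'c' @ 3: {1,2,5,6,7}  ✓accept
'd' @ 4: {1,2,5,6,7}  ✓accept
'd' @ 5: {1,2,5,6,7}  ✓accept
'd' @ 6: {1,2,5,6,7}  ✓accept
'c' @ 7: {1,2,5,6,7}  ✓accept
'c' @ 8: {1,2,5,6,7}  ✓accept
final: {1,2,5,6,7}; accept 1 in set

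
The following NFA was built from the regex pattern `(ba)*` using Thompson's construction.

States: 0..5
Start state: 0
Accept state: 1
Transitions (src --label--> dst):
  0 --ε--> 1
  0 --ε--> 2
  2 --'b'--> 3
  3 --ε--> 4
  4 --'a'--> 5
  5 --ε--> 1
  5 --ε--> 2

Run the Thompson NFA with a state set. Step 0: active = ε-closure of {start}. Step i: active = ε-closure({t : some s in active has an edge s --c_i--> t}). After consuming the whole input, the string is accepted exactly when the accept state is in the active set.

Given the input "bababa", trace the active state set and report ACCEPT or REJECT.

start: ε-closure({0}) = {0,1,2}
'b' @ 1: {3,4}
'a' @ 2: {1,2,5}  [accepting]
'b' @ 3: {3,4}
'a' @ 4: {1,2,5}  [accepting]
'b' @ 5: {3,4}
'a' @ 6: {1,2,5}  [accepting]
after full input: {1,2,5}  (accept=1 in)

Answer: ACCEPT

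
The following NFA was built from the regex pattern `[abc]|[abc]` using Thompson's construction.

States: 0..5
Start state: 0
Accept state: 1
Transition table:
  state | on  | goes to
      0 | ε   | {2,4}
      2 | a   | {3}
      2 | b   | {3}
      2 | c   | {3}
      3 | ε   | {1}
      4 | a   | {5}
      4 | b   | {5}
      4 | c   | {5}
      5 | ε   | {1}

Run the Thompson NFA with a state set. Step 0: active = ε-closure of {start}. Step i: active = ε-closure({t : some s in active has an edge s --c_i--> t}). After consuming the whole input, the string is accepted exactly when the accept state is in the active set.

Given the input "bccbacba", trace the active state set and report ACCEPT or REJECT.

Answer: REJECT

Steps:
start: ε-closure({0}) = {0,2,4}
'b' @ 1: {1,3,5}  [accepting]
'c' @ 2: {}  — state set empty
rest 'cbacba' ignored (set empty)
end set {} — state 1 not in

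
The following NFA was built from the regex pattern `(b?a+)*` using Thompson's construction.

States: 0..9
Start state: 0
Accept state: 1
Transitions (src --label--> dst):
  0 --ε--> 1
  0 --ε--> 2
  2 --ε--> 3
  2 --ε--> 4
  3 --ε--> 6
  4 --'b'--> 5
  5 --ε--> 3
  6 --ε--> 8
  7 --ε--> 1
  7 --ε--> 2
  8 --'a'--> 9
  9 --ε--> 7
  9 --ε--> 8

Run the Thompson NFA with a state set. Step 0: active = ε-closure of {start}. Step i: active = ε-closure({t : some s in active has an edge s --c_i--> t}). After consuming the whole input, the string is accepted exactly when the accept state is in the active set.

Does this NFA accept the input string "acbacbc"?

start: ε-closure({0}) = {0,1,2,3,4,6,8}
'a' @ 1: {1,2,3,4,6,7,8,9}  ✓accept
'c' @ 2: {}  — dead — no transitions
rest 'bacbc' ignored (set empty)
end set {} — state 1 not in

Answer: REJECT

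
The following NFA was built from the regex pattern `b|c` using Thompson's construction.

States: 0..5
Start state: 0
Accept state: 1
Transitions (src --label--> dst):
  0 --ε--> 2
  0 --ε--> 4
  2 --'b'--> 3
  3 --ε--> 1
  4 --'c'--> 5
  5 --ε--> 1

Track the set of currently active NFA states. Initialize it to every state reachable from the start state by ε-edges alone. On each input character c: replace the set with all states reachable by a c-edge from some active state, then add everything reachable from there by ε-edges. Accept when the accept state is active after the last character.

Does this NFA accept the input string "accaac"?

Answer: REJECT

Steps:
start: ε-closure({0}) = {0,2,4}
'a' @ 1: {}  — dead — no transitions
rest 'ccaac' ignored (set empty)
after full input: {}  (accept=1 not in)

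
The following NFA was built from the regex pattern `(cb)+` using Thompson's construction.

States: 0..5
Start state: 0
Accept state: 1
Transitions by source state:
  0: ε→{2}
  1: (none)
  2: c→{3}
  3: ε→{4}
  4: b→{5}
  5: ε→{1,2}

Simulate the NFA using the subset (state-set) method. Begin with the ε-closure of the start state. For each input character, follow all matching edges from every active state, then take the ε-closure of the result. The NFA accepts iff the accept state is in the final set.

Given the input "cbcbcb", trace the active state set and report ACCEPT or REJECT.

Answer: ACCEPT

Trace:
start: ε-closure({0}) = {0,2}
'c' @ 1: {3,4}
'b' @ 2: {1,2,5}  (accept∈set)
'c' @ 3: {3,4}
'b' @ 4: {1,2,5}  (accept∈set)
'c' @ 5: {3,4}
'b' @ 6: {1,2,5}  (accept∈set)
final: {1,2,5}; accept 1 in set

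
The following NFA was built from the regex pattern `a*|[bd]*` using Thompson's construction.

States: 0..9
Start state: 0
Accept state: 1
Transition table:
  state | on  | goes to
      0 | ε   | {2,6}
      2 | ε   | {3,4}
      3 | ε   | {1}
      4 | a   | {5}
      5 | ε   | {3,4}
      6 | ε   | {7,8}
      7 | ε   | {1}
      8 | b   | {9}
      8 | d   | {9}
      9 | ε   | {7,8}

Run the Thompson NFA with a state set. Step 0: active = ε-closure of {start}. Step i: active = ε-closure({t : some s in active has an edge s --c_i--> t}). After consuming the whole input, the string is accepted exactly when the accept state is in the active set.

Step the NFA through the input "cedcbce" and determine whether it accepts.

initial (ε-close {0}): {0,1,2,3,4,6,7,8}
'c' @ 1: {}  — no active states
rest 'edcbce' ignored (set empty)
final: {}; accept 1 not in set

Answer: REJECT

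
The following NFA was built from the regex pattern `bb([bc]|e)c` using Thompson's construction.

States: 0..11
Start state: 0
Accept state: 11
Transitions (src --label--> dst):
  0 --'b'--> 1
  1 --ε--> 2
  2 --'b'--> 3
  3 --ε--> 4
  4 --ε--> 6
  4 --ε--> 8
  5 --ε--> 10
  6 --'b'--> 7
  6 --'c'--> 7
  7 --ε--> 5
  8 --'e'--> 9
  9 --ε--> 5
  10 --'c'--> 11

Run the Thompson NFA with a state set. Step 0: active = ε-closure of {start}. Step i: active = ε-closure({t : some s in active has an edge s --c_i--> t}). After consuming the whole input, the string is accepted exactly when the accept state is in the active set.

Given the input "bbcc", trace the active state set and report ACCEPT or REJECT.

Answer: ACCEPT

Derivation:
start: ε-closure({0}) = {0}
'b' @ 1: {1,2}
'b' @ 2: {3,4,6,8}
'c' @ 3: {5,7,10}
'c' @ 4: {11}  [accepting]
after full input: {11}  (accept=11 in)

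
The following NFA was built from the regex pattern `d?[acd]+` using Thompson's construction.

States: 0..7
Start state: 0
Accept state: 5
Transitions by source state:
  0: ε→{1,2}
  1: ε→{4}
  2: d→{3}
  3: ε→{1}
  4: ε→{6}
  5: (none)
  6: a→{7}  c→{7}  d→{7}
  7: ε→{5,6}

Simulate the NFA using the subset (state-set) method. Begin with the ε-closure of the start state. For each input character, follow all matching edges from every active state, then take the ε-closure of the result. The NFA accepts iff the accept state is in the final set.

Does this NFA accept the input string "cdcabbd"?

initial (ε-close {0}): {0,1,2,4,6}
'c' @ 1: {5,6,7}  (accept∈set)
'd' @ 2: {5,6,7}  (accept∈set)
'c' @ 3: {5,6,7}  (accept∈set)
'a' @ 4: {5,6,7}  (accept∈set)
'b' @ 5: {}  — dead — no transitions
rest 'bd' ignored (set empty)
after full input: {}  (accept=5 not in)

Answer: REJECT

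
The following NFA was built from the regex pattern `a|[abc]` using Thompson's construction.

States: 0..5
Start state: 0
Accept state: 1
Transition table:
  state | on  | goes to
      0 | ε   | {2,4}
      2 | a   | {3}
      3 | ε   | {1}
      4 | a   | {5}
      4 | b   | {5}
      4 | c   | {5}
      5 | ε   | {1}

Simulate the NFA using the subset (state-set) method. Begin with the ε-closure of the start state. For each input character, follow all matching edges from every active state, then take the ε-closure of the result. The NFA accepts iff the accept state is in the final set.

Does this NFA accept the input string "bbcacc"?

initial (ε-close {0}): {0,2,4}
'b' @ 1: {1,5}  (accept∈set)
'b' @ 2: {}  — no active states
rest 'cacc' ignored (set empty)
final: {}; accept 1 not in set

Answer: REJECT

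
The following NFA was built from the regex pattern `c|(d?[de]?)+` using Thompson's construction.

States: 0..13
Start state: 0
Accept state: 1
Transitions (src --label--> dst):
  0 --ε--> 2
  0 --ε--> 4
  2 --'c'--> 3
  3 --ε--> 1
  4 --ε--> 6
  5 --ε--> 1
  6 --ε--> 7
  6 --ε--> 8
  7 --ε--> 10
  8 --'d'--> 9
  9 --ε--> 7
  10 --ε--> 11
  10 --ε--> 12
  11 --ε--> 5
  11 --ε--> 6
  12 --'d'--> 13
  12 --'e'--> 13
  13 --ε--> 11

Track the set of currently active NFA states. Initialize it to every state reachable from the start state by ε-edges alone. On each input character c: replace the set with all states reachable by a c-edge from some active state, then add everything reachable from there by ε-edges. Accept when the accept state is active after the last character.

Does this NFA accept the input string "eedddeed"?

initial (ε-close {0}): {0,1,2,4,5,6,7,8,10,11,12}
'e' @ 1: {1,5,6,7,8,10,11,12,13}  [accepting]
'e' @ 2: {1,5,6,7,8,10,11,12,13}  [accepting]
'd' @ 3: {1,5,6,7,8,9,10,11,12,13}  [accepting]
'd' @ 4: {1,5,6,7,8,9,10,11,12,13}  [accepting]
'd' @ 5: {1,5,6,7,8,9,10,11,12,13}  [accepting]
'e' @ 6: {1,5,6,7,8,10,11,12,13}  [accepting]
'e' @ 7: {1,5,6,7,8,10,11,12,13}  [accepting]
'd' @ 8: {1,5,6,7,8,9,10,11,12,13}  [accepting]
after full input: {1,5,6,7,8,9,10,11,12,13}  (accept=1 in)

Answer: ACCEPT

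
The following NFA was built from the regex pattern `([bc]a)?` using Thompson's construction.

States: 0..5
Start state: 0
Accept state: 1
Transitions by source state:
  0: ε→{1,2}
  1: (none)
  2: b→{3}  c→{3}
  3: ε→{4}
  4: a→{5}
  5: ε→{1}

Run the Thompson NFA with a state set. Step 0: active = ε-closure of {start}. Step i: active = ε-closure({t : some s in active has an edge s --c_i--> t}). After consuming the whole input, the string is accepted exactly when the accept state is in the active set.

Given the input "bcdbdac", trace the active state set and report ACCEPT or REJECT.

Answer: REJECT

Derivation:
start: ε-closure({0}) = {0,1,2}
'b' @ 1: {3,4}
'c' @ 2: {}  — state set empty
rest 'dbdac' ignored (set empty)
after full input: {}  (accept=1 not in)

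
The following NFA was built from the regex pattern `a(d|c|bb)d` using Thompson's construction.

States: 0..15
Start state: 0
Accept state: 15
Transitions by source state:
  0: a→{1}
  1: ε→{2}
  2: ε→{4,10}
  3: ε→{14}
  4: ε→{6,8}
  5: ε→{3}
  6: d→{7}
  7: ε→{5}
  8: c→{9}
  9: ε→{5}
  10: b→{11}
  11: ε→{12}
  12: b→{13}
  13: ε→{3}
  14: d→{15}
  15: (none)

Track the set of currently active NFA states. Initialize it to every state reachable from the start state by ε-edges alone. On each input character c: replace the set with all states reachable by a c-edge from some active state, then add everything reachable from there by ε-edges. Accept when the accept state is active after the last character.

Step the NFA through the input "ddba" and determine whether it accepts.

S₀ = ε-closure({0}) = {0}
'd' @ 1: {}  — dead — no transitions
rest 'dba' ignored (set empty)
after full input: {}  (accept=15 not in)

Answer: REJECT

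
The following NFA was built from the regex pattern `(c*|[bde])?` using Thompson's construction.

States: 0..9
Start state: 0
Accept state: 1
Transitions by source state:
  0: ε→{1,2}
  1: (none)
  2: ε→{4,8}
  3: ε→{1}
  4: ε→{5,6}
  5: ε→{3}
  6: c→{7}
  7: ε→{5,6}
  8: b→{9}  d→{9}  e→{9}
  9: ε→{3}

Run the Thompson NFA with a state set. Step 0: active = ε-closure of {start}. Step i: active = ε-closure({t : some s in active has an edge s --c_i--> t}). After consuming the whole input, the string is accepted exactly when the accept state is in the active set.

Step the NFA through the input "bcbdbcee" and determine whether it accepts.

Answer: REJECT

Steps:
start: ε-closure({0}) = {0,1,2,3,4,5,6,8}
'b' @ 1: {1,3,9}  ✓accept
'c' @ 2: {}  — dead — no transitions
rest 'bdbcee' ignored (set empty)
after full input: {}  (accept=1 not in)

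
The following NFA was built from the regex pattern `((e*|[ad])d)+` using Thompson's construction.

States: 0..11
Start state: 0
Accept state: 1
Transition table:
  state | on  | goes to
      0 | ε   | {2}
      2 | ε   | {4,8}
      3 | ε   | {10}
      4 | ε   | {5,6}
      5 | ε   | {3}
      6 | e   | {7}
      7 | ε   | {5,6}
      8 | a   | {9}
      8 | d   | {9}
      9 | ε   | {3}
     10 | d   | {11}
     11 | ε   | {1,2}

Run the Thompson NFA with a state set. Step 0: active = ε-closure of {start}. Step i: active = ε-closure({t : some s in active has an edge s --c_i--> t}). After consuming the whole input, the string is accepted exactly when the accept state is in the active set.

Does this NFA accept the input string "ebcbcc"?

S₀ = ε-closure({0}) = {0,2,3,4,5,6,8,10}
'e' @ 1: {3,5,6,7,10}
'b' @ 2: {}  — state set empty
rest 'cbcc' ignored (set empty)
end set {} — state 1 not in

Answer: REJECT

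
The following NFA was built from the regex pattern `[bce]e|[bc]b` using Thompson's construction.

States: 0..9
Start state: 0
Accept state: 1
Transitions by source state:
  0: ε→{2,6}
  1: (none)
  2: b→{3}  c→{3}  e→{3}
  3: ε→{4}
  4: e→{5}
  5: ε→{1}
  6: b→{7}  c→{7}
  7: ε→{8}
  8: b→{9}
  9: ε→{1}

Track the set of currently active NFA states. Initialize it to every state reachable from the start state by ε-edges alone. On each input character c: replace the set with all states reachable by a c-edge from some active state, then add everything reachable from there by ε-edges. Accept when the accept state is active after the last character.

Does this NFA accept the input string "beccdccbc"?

Answer: REJECT

Steps:
start: ε-closure({0}) = {0,2,6}
'b' @ 1: {3,4,7,8}
'e' @ 2: {1,5}  [accepting]
'c' @ 3: {}  — dead — no transitions
rest 'cdccbc' ignored (set empty)
final: {}; accept 1 not in set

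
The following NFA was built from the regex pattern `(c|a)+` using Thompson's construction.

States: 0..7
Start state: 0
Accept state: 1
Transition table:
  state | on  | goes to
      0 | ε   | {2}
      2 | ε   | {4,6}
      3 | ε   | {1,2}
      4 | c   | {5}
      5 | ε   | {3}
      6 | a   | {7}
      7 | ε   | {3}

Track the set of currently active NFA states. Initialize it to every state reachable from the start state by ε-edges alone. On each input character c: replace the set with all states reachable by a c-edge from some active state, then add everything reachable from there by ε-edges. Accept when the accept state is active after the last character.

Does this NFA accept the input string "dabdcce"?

Answer: REJECT

Trace:
S₀ = ε-closure({0}) = {0,2,4,6}
'd' @ 1: {}  — state set empty
rest 'abdcce' ignored (set empty)
end set {} — state 1 not in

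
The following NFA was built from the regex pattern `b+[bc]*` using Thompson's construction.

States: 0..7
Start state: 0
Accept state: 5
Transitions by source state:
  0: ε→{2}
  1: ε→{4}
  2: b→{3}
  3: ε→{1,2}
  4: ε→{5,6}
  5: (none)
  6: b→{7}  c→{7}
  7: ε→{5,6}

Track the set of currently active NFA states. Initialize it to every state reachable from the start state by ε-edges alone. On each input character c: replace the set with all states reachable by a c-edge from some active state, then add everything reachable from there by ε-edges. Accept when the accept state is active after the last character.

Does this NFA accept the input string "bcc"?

Answer: ACCEPT

Derivation:
start: ε-closure({0}) = {0,2}
'b' @ 1: {1,2,3,4,5,6}  (accept∈set)
'c' @ 2: {5,6,7}  (accept∈set)
'c' @ 3: {5,6,7}  (accept∈set)
after full input: {5,6,7}  (accept=5 in)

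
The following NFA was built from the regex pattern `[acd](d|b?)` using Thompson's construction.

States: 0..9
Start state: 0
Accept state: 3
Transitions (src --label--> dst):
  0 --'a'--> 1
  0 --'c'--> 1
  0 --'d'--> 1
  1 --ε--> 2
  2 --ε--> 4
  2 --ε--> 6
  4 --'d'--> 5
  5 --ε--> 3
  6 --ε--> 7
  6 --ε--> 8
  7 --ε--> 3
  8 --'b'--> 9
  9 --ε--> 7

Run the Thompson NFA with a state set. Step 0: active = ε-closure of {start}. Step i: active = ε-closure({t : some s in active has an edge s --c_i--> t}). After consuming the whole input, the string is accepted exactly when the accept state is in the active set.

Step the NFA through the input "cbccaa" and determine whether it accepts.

S₀ = ε-closure({0}) = {0}
'c' @ 1: {1,2,3,4,6,7,8}  [accepting]
'b' @ 2: {3,7,9}  [accepting]
'c' @ 3: {}  — state set empty
rest 'caa' ignored (set empty)
final: {}; accept 3 not in set

Answer: REJECT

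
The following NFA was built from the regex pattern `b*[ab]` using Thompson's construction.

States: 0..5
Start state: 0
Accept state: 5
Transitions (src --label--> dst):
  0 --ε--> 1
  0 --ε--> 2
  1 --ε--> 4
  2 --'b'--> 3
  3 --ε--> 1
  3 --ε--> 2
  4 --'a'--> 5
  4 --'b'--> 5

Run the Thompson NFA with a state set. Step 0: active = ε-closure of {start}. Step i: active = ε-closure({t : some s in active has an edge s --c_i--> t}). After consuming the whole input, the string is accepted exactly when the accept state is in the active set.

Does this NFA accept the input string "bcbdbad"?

Answer: REJECT

Derivation:
start: ε-closure({0}) = {0,1,2,4}
'b' @ 1: {1,2,3,4,5}  [accepting]
'c' @ 2: {}  — dead — no transitions
rest 'bdbad' ignored (set empty)
end set {} — state 5 not in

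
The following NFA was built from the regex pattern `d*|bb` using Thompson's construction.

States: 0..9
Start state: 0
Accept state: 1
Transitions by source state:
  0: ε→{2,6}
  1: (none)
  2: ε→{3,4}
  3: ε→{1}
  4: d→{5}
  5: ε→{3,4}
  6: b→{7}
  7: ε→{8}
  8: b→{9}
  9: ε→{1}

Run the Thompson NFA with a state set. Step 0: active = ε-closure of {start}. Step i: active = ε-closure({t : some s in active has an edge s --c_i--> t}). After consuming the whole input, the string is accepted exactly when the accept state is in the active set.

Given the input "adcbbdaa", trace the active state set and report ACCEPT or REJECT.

initial (ε-close {0}): {0,1,2,3,4,6}
'a' @ 1: {}  — dead — no transitions
rest 'dcbbdaa' ignored (set empty)
after full input: {}  (accept=1 not in)

Answer: REJECT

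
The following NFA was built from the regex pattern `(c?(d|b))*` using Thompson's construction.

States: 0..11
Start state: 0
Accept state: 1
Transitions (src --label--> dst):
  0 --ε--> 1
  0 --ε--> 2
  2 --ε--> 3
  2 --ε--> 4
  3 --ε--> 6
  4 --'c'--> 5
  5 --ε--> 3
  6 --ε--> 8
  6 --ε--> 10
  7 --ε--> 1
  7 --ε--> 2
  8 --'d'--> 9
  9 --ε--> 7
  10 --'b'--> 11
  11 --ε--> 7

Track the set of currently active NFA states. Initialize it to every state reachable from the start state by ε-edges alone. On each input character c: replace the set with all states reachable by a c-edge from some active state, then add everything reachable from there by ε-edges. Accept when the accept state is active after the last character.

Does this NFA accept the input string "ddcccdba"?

start: ε-closure({0}) = {0,1,2,3,4,6,8,10}
'd' @ 1: {1,2,3,4,6,7,8,9,10}  [accepting]
'd' @ 2: {1,2,3,4,6,7,8,9,10}  [accepting]
'c' @ 3: {3,5,6,8,10}
'c' @ 4: {}  — no active states
rest 'cdba' ignored (set empty)
after full input: {}  (accept=1 not in)

Answer: REJECT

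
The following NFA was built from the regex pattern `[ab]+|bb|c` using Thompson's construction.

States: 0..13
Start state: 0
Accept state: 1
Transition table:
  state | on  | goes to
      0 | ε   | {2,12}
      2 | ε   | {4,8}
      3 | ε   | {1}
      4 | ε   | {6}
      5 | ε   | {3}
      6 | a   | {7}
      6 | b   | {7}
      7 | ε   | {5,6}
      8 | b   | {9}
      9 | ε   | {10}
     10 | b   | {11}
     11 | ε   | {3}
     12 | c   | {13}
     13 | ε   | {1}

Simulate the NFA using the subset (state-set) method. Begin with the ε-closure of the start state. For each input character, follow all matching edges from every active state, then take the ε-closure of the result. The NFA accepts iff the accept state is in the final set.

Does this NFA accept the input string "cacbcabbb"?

S₀ = ε-closure({0}) = {0,2,4,6,8,12}
'c' @ 1: {1,13}  [accepting]
'a' @ 2: {}  — dead — no transitions
rest 'cbcabbb' ignored (set empty)
final: {}; accept 1 not in set

Answer: REJECT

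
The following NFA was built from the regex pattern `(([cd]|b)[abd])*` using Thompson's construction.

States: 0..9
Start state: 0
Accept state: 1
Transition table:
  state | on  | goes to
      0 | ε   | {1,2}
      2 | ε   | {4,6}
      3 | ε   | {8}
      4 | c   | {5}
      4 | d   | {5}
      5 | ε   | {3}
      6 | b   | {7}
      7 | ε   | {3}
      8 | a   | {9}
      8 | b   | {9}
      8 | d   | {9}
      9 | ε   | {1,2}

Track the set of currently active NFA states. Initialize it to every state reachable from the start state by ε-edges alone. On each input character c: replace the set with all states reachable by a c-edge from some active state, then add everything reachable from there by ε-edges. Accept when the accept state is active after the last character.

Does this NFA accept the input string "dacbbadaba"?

initial (ε-close {0}): {0,1,2,4,6}
'd' @ 1: {3,5,8}
'a' @ 2: {1,2,4,6,9}  ✓accept
'c' @ 3: {3,5,8}
'b' @ 4: {1,2,4,6,9}  ✓accept
'b' @ 5: {3,7,8}
'a' @ 6: {1,2,4,6,9}  ✓accept
'd' @ 7: {3,5,8}
'a' @ 8: {1,2,4,6,9}  ✓accept
'b' @ 9: {3,7,8}
'a' @ 10: {1,2,4,6,9}  ✓accept
end set {1,2,4,6,9} — state 1 in

Answer: ACCEPT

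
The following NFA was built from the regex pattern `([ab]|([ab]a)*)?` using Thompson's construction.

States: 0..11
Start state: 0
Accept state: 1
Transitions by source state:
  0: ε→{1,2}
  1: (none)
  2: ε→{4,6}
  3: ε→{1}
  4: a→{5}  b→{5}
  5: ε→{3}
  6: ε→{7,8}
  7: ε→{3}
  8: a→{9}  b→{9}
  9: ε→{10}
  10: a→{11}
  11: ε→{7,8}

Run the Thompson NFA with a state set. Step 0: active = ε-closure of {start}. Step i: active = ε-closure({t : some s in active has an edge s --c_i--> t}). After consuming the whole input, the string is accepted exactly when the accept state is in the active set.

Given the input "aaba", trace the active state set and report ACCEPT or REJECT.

S₀ = ε-closure({0}) = {0,1,2,3,4,6,7,8}
'a' @ 1: {1,3,5,9,10}  (accept∈set)
'a' @ 2: {1,3,7,8,11}  (accept∈set)
'b' @ 3: {9,10}
'a' @ 4: {1,3,7,8,11}  (accept∈set)
end set {1,3,7,8,11} — state 1 in

Answer: ACCEPT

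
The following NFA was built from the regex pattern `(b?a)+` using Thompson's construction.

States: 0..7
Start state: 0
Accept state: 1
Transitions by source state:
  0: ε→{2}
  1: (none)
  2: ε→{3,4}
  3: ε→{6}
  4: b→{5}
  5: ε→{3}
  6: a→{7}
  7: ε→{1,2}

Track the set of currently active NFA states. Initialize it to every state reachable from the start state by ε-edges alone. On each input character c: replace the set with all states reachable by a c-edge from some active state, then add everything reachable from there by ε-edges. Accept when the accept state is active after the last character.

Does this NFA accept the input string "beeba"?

S₀ = ε-closure({0}) = {0,2,3,4,6}
'b' @ 1: {3,5,6}
'e' @ 2: {}  — state set empty
rest 'eba' ignored (set empty)
after full input: {}  (accept=1 not in)

Answer: REJECT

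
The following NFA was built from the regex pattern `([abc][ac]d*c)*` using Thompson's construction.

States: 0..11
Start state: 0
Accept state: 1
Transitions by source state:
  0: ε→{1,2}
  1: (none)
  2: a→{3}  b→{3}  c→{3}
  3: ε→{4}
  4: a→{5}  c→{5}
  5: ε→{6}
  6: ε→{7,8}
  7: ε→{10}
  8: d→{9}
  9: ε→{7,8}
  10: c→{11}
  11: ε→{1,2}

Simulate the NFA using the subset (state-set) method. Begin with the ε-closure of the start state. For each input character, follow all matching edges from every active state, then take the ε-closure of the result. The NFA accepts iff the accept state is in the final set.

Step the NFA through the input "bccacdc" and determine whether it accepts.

start: ε-closure({0}) = {0,1,2}
'b' @ 1: {3,4}
'c' @ 2: {5,6,7,8,10}
'c' @ 3: {1,2,11}  [accepting]
'a' @ 4: {3,4}
'c' @ 5: {5,6,7,8,10}
'd' @ 6: {7,8,9,10}
'c' @ 7: {1,2,11}  [accepting]
final: {1,2,11}; accept 1 in set

Answer: ACCEPT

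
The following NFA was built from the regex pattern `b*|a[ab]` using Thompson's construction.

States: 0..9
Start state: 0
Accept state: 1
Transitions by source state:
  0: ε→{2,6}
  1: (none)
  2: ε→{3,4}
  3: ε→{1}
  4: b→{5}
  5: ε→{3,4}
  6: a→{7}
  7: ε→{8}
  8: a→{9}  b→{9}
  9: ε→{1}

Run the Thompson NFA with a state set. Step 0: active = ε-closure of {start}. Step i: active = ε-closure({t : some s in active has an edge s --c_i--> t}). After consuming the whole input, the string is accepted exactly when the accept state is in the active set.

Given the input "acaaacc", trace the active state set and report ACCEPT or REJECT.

start: ε-closure({0}) = {0,1,2,3,4,6}
'a' @ 1: {7,8}
'c' @ 2: {}  — state set empty
rest 'aaacc' ignored (set empty)
final: {}; accept 1 not in set

Answer: REJECT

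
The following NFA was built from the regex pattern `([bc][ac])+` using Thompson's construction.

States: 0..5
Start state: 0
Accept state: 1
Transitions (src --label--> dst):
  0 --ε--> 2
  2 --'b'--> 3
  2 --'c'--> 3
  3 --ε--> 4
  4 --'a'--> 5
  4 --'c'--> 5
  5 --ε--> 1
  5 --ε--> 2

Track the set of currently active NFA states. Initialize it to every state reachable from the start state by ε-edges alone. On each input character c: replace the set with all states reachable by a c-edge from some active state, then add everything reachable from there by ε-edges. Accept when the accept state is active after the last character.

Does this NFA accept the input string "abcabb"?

Answer: REJECT

Derivation:
start: ε-closure({0}) = {0,2}
'a' @ 1: {}  — state set empty
rest 'bcabb' ignored (set empty)
final: {}; accept 1 not in set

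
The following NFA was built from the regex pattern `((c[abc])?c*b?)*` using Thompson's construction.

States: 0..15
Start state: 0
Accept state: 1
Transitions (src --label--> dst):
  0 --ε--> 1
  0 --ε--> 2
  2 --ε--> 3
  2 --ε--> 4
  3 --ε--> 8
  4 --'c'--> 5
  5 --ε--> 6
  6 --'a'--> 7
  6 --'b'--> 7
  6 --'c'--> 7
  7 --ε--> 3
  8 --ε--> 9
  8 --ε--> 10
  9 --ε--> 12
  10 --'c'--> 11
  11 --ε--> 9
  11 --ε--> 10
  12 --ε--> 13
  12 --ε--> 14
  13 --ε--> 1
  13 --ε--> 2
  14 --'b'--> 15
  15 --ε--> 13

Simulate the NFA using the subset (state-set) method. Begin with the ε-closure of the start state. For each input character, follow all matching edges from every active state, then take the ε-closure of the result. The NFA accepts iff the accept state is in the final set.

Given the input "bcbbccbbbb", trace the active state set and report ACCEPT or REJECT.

Answer: ACCEPT

Trace:
start: ε-closure({0}) = {0,1,2,3,4,8,9,10,12,13,14}
'b' @ 1: {1,2,3,4,8,9,10,12,13,14,15}  (accept∈set)
'c' @ 2: {1,2,3,4,5,6,8,9,10,11,12,13,14}  (accept∈set)
'b' @ 3: {1,2,3,4,7,8,9,10,12,13,14,15}  (accept∈set)
'b' @ 4: {1,2,3,4,8,9,10,12,13,14,15}  (accept∈set)
'c' @ 5: {1,2,3,4,5,6,8,9,10,11,12,13,14}  (accept∈set)
'c' @ 6: {1,2,3,4,5,6,7,8,9,10,11,12,13,14}  (accept∈set)
'b' @ 7: {1,2,3,4,7,8,9,10,12,13,14,15}  (accept∈set)
'b' @ 8: {1,2,3,4,8,9,10,12,13,14,15}  (accept∈set)
'b' @ 9: {1,2,3,4,8,9,10,12,13,14,15}  (accept∈set)
'b' @ 10: {1,2,3,4,8,9,10,12,13,14,15}  (accept∈set)
final: {1,2,3,4,8,9,10,12,13,14,15}; accept 1 in set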